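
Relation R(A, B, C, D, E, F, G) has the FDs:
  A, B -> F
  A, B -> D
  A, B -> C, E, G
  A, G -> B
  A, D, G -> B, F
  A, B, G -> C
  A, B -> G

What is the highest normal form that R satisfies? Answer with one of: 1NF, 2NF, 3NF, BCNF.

Candidate keys: {A, B}, {A, G}. Prime attributes: {A, B, G}.
The left-hand side of every FD is a superkey, so BCNF is satisfied.

BCNF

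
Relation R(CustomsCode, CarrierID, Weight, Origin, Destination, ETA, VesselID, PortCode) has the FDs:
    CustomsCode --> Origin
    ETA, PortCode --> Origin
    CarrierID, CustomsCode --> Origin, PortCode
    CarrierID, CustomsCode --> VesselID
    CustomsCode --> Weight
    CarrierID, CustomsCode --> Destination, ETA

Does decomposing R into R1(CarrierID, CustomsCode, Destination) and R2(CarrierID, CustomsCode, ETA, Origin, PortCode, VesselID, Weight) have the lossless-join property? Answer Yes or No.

Yes

R1 ∩ R2 = {CarrierID, CustomsCode}; its closure under F is {CarrierID, CustomsCode, Destination, ETA, Origin, PortCode, VesselID, Weight}.
This includes all of R1, so the common attributes are a superkey of R1 — the join is lossless.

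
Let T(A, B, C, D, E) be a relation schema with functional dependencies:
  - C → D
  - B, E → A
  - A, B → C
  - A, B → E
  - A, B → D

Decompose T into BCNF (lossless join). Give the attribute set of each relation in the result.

{A, B, C, E}; {C, D}

Candidate keys of the original relation: {A, B}, {B, E}.
{A, B, C, D, E}: {C} determines {C, D} here but is not a superkey — split on C → D, giving {C, D} and {A, B, C, E}.
{C, D} has no BCNF violation.
{A, B, C, E} has no BCNF violation.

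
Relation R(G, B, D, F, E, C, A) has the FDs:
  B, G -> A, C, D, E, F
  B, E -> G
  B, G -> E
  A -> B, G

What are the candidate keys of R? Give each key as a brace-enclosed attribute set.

{A}, {B, E}, {B, G}

Closure of {A} is {A, B, C, D, E, F, G}, the whole schema; {A} is a candidate key.
Closure of {B, E} is {A, B, C, D, E, F, G}, the whole schema; {B, E} is a candidate key.
Closure of {B, G} is {A, B, C, D, E, F, G}, the whole schema; {B, G} is a candidate key.
Any other superkey properly contains one of these, so there are no further candidate keys.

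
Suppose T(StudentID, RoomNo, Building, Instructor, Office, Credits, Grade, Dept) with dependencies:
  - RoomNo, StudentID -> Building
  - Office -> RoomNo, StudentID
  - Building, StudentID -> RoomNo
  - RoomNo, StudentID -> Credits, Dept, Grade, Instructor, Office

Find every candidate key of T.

{Office}⁺ = {Building, Credits, Dept, Grade, Instructor, Office, RoomNo, StudentID} — all of the relation — so {Office} is a candidate key.
{Building, StudentID}⁺ = {Building, Credits, Dept, Grade, Instructor, Office, RoomNo, StudentID} — all of the relation — so {Building, StudentID} is a candidate key.
{RoomNo, StudentID}⁺ = {Building, Credits, Dept, Grade, Instructor, Office, RoomNo, StudentID} — all of the relation — so {RoomNo, StudentID} is a candidate key.
These are minimal and exhaustive — every other superkey contains one of them.

{Building, StudentID}, {Office}, {RoomNo, StudentID}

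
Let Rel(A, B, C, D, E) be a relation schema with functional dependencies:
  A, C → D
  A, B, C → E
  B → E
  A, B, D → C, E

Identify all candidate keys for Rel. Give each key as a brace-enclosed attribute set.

{A, B, C}, {A, B, D}

Attributes never on any right-hand side: {A, B} — every candidate key must contain all of them.
{A, B, C}⁺ = {A, B, C, D, E} — all of the relation — so {A, B, C} is a candidate key.
{A, B, D}⁺ = {A, B, C, D, E} — all of the relation — so {A, B, D} is a candidate key.
No proper subset of any of these is a key, and no other minimal superkey exists.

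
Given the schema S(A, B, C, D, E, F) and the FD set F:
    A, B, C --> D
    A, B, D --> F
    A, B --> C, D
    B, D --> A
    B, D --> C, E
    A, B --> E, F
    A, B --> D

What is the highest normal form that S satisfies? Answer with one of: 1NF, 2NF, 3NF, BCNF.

BCNF

Candidate keys: {A, B}, {B, D}. Prime attributes: {A, B, D}.
Every FD has a superkey on the left, so the relation is in BCNF.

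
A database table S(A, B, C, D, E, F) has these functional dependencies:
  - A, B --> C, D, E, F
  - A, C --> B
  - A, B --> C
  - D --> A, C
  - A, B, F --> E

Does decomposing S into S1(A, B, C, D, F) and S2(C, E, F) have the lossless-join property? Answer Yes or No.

No

Common attributes: {C, F}; their closure is {C, F}.
S1 ⊄ {C, F} and S2 ⊄ {C, F}, so the split is lossy.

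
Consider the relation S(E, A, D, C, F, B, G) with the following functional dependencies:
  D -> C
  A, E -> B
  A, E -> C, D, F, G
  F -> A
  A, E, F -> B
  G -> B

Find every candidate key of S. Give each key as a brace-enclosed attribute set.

No FD produces {E}, so it must be in every candidate key.
{A, E}⁺ = {A, B, C, D, E, F, G}, which is every attribute, so {A, E} is a candidate key.
{E, F}⁺ = {A, B, C, D, E, F, G}, which is every attribute, so {E, F} is a candidate key.
Any other superkey properly contains one of these, so there are no further candidate keys.

{A, E}, {E, F}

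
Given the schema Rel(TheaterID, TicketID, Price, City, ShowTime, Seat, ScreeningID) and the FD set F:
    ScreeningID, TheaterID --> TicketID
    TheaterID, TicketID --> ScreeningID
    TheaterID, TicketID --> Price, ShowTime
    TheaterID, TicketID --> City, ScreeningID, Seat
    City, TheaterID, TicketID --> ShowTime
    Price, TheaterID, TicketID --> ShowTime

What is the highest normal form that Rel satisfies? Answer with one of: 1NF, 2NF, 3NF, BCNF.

Candidate keys: {ScreeningID, TheaterID}, {TheaterID, TicketID}. Prime attributes: {ScreeningID, TheaterID, TicketID}.
The left-hand side of every FD is a superkey, so BCNF is satisfied.

BCNF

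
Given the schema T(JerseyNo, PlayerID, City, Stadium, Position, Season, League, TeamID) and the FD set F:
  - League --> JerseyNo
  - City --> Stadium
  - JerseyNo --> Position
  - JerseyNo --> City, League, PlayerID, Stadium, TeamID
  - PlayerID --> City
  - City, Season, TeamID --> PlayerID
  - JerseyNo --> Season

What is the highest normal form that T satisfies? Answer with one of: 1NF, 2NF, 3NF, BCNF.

Candidate keys: {JerseyNo}, {League}. Prime attributes: {JerseyNo, League}.
City --> Stadium breaks BCNF: {City}⁺ = {City, Stadium}, so {City} is not a superkey.
City --> Stadium has non-prime {Stadium} on the right and a non-superkey on the left, so 3NF fails.
With only single-attribute keys there can be no partial dependency, so 2NF holds.

2NF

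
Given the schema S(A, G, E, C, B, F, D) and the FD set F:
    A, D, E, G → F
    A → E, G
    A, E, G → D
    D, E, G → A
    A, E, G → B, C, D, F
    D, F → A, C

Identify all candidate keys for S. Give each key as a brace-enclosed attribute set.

{A}, {D, E, G}, {D, F}

{A} is a candidate key since {A}⁺ = {A, B, C, D, E, F, G} covers every attribute.
{D, F} is a candidate key since {D, F}⁺ = {A, B, C, D, E, F, G} covers every attribute.
{D, E, G} is a candidate key since {D, E, G}⁺ = {A, B, C, D, E, F, G} covers every attribute.
Any other superkey properly contains one of these, so there are no further candidate keys.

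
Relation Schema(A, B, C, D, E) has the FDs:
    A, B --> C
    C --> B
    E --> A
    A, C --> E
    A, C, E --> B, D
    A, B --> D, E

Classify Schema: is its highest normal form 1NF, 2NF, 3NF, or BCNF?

Candidate keys: {A, B}, {A, C}, {B, E}, {C, E}. Prime attributes: {A, B, C, E}.
For C --> B we have {C}⁺ = {B, C}; {C} is not a superkey, so BCNF fails.
Since {B} ⊆ prime attributes and every other non-superkey FD also has a prime right side, the schema is in 3NF.

3NF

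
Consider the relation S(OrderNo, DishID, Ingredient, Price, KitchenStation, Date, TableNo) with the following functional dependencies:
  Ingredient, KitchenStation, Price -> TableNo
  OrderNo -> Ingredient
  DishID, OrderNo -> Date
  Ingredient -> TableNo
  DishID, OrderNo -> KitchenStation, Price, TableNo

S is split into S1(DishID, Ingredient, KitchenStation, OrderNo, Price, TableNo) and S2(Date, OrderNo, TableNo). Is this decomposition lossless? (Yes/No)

The shared attributes are {OrderNo, TableNo} and {OrderNo, TableNo}⁺ = {Ingredient, OrderNo, TableNo}.
The closure covers neither S1 nor S2 entirely; the join is not lossless.

No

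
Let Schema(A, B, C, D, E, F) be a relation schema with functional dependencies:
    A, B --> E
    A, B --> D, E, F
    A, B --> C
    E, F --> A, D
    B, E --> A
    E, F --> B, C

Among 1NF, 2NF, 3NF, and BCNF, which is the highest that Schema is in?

BCNF

Candidate keys: {A, B}, {B, E}, {E, F}. Prime attributes: {A, B, E, F}.
Each dependency's left side is a superkey — BCNF holds.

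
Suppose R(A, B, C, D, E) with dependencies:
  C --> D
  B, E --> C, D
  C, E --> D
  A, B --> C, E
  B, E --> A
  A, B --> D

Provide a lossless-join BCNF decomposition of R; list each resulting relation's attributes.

{A, B, C, E}; {C, D}

Candidate keys of the original relation: {A, B}, {B, E}.
Within {A, B, C, D, E}: {C}⁺ ∩ {A, B, C, D, E} = {C, D}, not the whole set, so C --> D violates BCNF; decompose into {C, D} and {A, B, C, E}.
{C, D}: every determinant is a superkey — BCNF.
{A, B, C, E}: every determinant is a superkey — BCNF.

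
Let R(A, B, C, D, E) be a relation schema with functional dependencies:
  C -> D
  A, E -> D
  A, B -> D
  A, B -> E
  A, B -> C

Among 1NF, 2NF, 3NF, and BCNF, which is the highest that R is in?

Candidate key: {A, B}. Prime attributes: {A, B}.
C -> D: {C}⁺ = {C, D}, which is not all of the attributes, so the left side is not a superkey — BCNF is violated.
C -> D has non-prime {D} on the right and a non-superkey on the left, so 3NF fails.
No non-prime attribute depends on a proper subset of any candidate key, so 2NF holds.

2NF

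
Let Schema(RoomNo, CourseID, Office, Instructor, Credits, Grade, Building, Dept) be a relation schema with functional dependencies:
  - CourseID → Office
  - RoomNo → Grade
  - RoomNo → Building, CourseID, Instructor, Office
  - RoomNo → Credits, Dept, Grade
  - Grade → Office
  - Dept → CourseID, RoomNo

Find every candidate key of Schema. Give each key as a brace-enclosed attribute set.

{Dept}, {RoomNo}

{Dept}⁺ = {Building, CourseID, Credits, Dept, Grade, Instructor, Office, RoomNo} — all of the relation — so {Dept} is a candidate key.
{RoomNo}⁺ = {Building, CourseID, Credits, Dept, Grade, Instructor, Office, RoomNo} — all of the relation — so {RoomNo} is a candidate key.
Any other superkey properly contains one of these, so there are no further candidate keys.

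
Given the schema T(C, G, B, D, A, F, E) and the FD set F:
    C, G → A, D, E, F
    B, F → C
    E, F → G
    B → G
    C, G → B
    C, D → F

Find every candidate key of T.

{B, C}, {B, F}, {C, D, E}, {C, E, F}, {C, G}

{B, C}⁺ = {A, B, C, D, E, F, G} — all of the relation — so {B, C} is a candidate key.
{B, F}⁺ = {A, B, C, D, E, F, G} — all of the relation — so {B, F} is a candidate key.
{C, G}⁺ = {A, B, C, D, E, F, G} — all of the relation — so {C, G} is a candidate key.
{C, D, E}⁺ = {A, B, C, D, E, F, G} — all of the relation — so {C, D, E} is a candidate key.
{C, E, F}⁺ = {A, B, C, D, E, F, G} — all of the relation — so {C, E, F} is a candidate key.
No proper subset of any of these is a key, and no other minimal superkey exists.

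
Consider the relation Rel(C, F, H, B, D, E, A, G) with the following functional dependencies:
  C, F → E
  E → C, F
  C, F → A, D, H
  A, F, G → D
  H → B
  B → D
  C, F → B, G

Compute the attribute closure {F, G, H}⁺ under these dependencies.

Start with {F, G, H}.
H → B applies; add {B} → now {B, F, G, H}.
B → D applies; add {D} → now {B, D, F, G, H}.
No further FD applies.

{B, D, F, G, H}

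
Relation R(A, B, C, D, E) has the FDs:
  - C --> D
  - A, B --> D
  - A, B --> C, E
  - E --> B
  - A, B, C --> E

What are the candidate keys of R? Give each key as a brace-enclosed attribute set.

{A} never appears on the right of any FD, so every key must include it.
{A, B}⁺ = {A, B, C, D, E}, which is every attribute, so {A, B} is a candidate key.
{A, E}⁺ = {A, B, C, D, E}, which is every attribute, so {A, E} is a candidate key.
These are minimal and exhaustive — every other superkey contains one of them.

{A, B}, {A, E}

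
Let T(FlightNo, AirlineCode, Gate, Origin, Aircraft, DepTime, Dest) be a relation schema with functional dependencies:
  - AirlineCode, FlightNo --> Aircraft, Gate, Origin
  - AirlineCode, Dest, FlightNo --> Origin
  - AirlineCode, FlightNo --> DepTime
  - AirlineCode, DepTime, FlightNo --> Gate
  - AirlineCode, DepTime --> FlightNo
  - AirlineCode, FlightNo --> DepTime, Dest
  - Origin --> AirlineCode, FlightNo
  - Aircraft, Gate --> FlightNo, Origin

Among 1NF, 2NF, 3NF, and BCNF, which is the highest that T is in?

BCNF

Candidate keys: {Aircraft, Gate}, {AirlineCode, DepTime}, {AirlineCode, FlightNo}, {Origin}. Prime attributes: {Aircraft, AirlineCode, DepTime, FlightNo, Gate, Origin}.
Each dependency's left side is a superkey — BCNF holds.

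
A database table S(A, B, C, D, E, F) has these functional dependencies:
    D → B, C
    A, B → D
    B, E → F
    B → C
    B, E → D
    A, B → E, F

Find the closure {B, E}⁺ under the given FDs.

{B, C, D, E, F}

Start with {B, E}.
B, E → F applies; add {F} → now {B, E, F}.
B → C applies; add {C} → now {B, C, E, F}.
B, E → D applies; add {D} → now {B, C, D, E, F}.
No further FD applies.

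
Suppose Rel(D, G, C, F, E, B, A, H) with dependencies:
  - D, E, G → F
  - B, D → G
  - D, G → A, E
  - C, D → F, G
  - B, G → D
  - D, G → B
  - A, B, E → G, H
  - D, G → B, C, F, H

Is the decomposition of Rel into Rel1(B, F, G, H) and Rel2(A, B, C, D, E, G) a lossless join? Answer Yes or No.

Yes

Common attributes: {B, G}; their closure is {A, B, C, D, E, F, G, H}.
Since Rel1 ⊆ {A, B, C, D, E, F, G, H}, the intersection is a superkey of Rel1; the decomposition is lossless.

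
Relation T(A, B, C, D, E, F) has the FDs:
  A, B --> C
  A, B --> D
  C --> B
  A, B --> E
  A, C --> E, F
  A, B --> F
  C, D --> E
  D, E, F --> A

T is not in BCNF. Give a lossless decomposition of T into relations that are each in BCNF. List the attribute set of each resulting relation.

Candidate keys of the original relation: {A, B}, {A, C}, {B, D, E, F}, {C, D, F}.
Within {A, B, C, D, E, F}: {C}⁺ ∩ {A, B, C, D, E, F} = {B, C}, not the whole set, so C --> B violates BCNF; decompose into {B, C} and {A, C, D, E, F}.
{B, C}: every determinant is a superkey — BCNF.
Within {A, C, D, E, F}: {C, D}⁺ ∩ {A, C, D, E, F} = {C, D, E}, not the whole set, so C, D --> E violates BCNF; decompose into {C, D, E} and {A, C, D, F}.
{C, D, E}: every determinant is a superkey — BCNF.
{A, C, D, F}: every determinant is a superkey — BCNF.

{A, C, D, F}; {B, C}; {C, D, E}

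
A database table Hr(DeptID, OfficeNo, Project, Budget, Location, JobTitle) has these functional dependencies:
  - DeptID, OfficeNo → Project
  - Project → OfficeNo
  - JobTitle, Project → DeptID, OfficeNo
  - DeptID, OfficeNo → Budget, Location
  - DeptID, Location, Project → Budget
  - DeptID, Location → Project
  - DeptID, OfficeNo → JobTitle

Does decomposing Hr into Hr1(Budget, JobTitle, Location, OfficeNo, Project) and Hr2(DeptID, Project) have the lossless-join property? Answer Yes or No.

No

Hr1 ∩ Hr2 = {Project}; its closure under F is {OfficeNo, Project}.
Neither Hr1 nor Hr2 is contained in that closure, so the decomposition is lossy.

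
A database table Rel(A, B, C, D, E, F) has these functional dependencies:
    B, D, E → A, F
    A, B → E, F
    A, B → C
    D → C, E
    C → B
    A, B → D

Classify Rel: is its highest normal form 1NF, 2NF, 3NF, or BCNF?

3NF

Candidate keys: {A, B}, {A, C}, {D}. Prime attributes: {A, B, C, D}.
For C → B we have {C}⁺ = {B, C}; {C} is not a superkey, so BCNF fails.
Its right-hand attributes {B} are all prime, as are those of every other non-superkey FD — the relation is in 3NF.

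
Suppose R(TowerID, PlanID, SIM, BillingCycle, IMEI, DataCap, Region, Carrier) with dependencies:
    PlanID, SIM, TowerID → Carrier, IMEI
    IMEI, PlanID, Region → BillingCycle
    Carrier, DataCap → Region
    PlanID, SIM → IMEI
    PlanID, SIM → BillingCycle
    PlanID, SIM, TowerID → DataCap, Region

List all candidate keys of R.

{PlanID, SIM, TowerID}

Attributes never on any right-hand side: {PlanID, SIM, TowerID} — every candidate key must contain all of them.
{PlanID, SIM, TowerID} is a candidate key since {PlanID, SIM, TowerID}⁺ = {BillingCycle, Carrier, DataCap, IMEI, PlanID, Region, SIM, TowerID} covers every attribute.
Every other attribute set either contains this one or has a smaller closure.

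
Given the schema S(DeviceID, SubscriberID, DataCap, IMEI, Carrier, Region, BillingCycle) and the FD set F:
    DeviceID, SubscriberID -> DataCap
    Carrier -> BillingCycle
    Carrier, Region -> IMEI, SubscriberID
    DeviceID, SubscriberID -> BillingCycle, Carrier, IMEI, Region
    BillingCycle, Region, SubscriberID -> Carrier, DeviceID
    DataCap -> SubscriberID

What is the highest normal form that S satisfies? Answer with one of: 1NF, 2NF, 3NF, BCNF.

Candidate keys: {BillingCycle, DataCap, Region}, {BillingCycle, Region, SubscriberID}, {Carrier, Region}, {DataCap, DeviceID}, {DeviceID, SubscriberID}. Prime attributes: {BillingCycle, Carrier, DataCap, DeviceID, Region, SubscriberID}.
Carrier -> BillingCycle breaks BCNF: {Carrier}⁺ = {BillingCycle, Carrier}, so {Carrier} is not a superkey.
Since {BillingCycle} ⊆ prime attributes and every other non-superkey FD also has a prime right side, the schema is in 3NF.

3NF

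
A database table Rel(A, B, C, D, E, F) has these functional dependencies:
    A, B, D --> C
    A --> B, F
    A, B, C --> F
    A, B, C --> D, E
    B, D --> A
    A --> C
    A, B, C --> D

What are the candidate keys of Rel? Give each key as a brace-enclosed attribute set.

{A}⁺ = {A, B, C, D, E, F}, which is every attribute, so {A} is a candidate key.
{B, D}⁺ = {A, B, C, D, E, F}, which is every attribute, so {B, D} is a candidate key.
No proper subset of any of these is a key, and no other minimal superkey exists.

{A}, {B, D}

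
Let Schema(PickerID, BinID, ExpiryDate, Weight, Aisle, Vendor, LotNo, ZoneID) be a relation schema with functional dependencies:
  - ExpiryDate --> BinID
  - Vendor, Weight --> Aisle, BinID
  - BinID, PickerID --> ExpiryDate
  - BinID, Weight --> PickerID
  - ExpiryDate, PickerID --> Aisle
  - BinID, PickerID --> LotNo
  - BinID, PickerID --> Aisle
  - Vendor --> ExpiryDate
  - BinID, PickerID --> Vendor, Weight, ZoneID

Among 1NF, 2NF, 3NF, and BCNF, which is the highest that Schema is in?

3NF

Candidate keys: {BinID, PickerID}, {BinID, Weight}, {ExpiryDate, PickerID}, {ExpiryDate, Weight}, {PickerID, Vendor}, {Vendor, Weight}. Prime attributes: {BinID, ExpiryDate, PickerID, Vendor, Weight}.
ExpiryDate --> BinID: {ExpiryDate}⁺ = {BinID, ExpiryDate}, which is not all of the attributes, so the left side is not a superkey — BCNF is violated.
Its right-hand attributes {BinID} are all prime, as are those of every other non-superkey FD — the relation is in 3NF.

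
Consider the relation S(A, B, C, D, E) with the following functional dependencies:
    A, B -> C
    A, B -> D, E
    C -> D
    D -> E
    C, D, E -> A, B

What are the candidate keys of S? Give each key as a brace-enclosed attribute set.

{C} is a candidate key since {C}⁺ = {A, B, C, D, E} covers every attribute.
{A, B} is a candidate key since {A, B}⁺ = {A, B, C, D, E} covers every attribute.
No proper subset of any of these is a key, and no other minimal superkey exists.

{A, B}, {C}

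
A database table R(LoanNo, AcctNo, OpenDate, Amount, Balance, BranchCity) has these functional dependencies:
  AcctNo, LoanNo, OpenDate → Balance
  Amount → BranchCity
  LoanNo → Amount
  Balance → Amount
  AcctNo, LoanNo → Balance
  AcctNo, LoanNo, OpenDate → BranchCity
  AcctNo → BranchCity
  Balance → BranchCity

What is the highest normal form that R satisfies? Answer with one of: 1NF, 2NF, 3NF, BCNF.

Candidate key: {AcctNo, LoanNo, OpenDate}. Prime attributes: {AcctNo, LoanNo, OpenDate}.
For Amount → BranchCity we have {Amount}⁺ = {Amount, BranchCity}; {Amount} is not a superkey, so BCNF fails.
Because {BranchCity} is non-prime and the left side of Amount → BranchCity is not a superkey, the relation is not in 3NF.
{AcctNo} is a proper subset of the key {AcctNo, LoanNo, OpenDate}, and {AcctNo}⁺ contains the non-prime attribute {BranchCity} — a partial dependency, so 2NF is violated.

1NF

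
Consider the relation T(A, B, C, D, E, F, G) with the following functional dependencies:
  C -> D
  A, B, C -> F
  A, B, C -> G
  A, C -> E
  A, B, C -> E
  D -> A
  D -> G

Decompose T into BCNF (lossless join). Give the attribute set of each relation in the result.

Candidate key of the original relation: {B, C}.
Within {A, B, C, D, E, F, G}: {C}⁺ ∩ {A, B, C, D, E, F, G} = {A, C, D, E, G}, not the whole set, so C -> A, D, E, G violates BCNF; decompose into {A, C, D, E, G} and {B, C, F}.
Within {A, C, D, E, G}: {D}⁺ ∩ {A, C, D, E, G} = {A, D, G}, not the whole set, so D -> A, G violates BCNF; decompose into {A, D, G} and {C, D, E}.
{A, D, G} is in BCNF.
{C, D, E} is in BCNF.
{B, C, F} is in BCNF.

{A, D, G}; {B, C, F}; {C, D, E}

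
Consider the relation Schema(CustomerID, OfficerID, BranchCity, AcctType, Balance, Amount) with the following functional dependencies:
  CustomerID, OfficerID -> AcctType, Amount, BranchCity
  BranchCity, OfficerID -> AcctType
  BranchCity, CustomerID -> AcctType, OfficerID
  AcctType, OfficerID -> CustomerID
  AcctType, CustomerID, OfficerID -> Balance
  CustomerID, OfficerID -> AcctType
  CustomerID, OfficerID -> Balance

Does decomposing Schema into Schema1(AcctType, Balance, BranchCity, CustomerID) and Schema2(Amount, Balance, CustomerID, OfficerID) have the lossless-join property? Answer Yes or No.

No

Common attributes: {Balance, CustomerID}; their closure is {Balance, CustomerID}.
Neither Schema1 nor Schema2 is contained in that closure, so the decomposition is lossy.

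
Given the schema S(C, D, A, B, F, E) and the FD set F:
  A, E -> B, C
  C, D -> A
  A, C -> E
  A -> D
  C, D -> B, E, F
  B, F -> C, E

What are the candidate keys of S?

Closure of {A, C} is {A, B, C, D, E, F}, the whole schema; {A, C} is a candidate key.
Closure of {A, E} is {A, B, C, D, E, F}, the whole schema; {A, E} is a candidate key.
Closure of {C, D} is {A, B, C, D, E, F}, the whole schema; {C, D} is a candidate key.
Closure of {A, B, F} is {A, B, C, D, E, F}, the whole schema; {A, B, F} is a candidate key.
Closure of {B, D, F} is {A, B, C, D, E, F}, the whole schema; {B, D, F} is a candidate key.
Any other superkey properly contains one of these, so there are no further candidate keys.

{A, B, F}, {A, C}, {A, E}, {B, D, F}, {C, D}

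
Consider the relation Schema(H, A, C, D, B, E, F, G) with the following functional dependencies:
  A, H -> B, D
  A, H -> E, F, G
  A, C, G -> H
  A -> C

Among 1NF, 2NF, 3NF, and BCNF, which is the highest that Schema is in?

Candidate keys: {A, G}, {A, H}. Prime attributes: {A, G, H}.
A -> C breaks BCNF: {A}⁺ = {A, C}, so {A} is not a superkey.
A -> C determines the non-prime attribute {C} from a non-superkey — 3NF is violated.
The proper key subset {A} of {A, G} determines non-prime {C}, so the relation is not even in 2NF.

1NF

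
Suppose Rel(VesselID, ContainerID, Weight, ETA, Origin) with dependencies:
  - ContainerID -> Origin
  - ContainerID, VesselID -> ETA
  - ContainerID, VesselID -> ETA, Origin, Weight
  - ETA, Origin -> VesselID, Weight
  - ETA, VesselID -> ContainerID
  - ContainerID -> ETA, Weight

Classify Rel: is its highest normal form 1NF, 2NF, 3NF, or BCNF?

Candidate keys: {ContainerID}, {ETA, Origin}, {ETA, VesselID}. Prime attributes: {ContainerID, ETA, Origin, VesselID}.
Each dependency's left side is a superkey — BCNF holds.

BCNF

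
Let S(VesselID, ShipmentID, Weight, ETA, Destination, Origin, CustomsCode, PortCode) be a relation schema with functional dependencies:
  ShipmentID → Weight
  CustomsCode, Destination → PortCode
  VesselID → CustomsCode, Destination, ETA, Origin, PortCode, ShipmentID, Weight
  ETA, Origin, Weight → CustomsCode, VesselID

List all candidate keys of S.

{ETA, Origin, ShipmentID}, {ETA, Origin, Weight}, {VesselID}

{VesselID} is a candidate key since {VesselID}⁺ = {CustomsCode, Destination, ETA, Origin, PortCode, ShipmentID, VesselID, Weight} covers every attribute.
{ETA, Origin, ShipmentID} is a candidate key since {ETA, Origin, ShipmentID}⁺ = {CustomsCode, Destination, ETA, Origin, PortCode, ShipmentID, VesselID, Weight} covers every attribute.
{ETA, Origin, Weight} is a candidate key since {ETA, Origin, Weight}⁺ = {CustomsCode, Destination, ETA, Origin, PortCode, ShipmentID, VesselID, Weight} covers every attribute.
Any other superkey properly contains one of these, so there are no further candidate keys.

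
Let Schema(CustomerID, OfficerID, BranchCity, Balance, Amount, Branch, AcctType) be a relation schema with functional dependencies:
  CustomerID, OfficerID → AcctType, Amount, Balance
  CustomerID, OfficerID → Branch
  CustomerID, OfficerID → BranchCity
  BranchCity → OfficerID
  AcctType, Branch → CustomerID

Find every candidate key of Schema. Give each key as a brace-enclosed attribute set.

{BranchCity, CustomerID}⁺ = {AcctType, Amount, Balance, Branch, BranchCity, CustomerID, OfficerID}, which is every attribute, so {BranchCity, CustomerID} is a candidate key.
{CustomerID, OfficerID}⁺ = {AcctType, Amount, Balance, Branch, BranchCity, CustomerID, OfficerID}, which is every attribute, so {CustomerID, OfficerID} is a candidate key.
{AcctType, Branch, BranchCity}⁺ = {AcctType, Amount, Balance, Branch, BranchCity, CustomerID, OfficerID}, which is every attribute, so {AcctType, Branch, BranchCity} is a candidate key.
{AcctType, Branch, OfficerID}⁺ = {AcctType, Amount, Balance, Branch, BranchCity, CustomerID, OfficerID}, which is every attribute, so {AcctType, Branch, OfficerID} is a candidate key.
No proper subset of any of these is a key, and no other minimal superkey exists.

{AcctType, Branch, BranchCity}, {AcctType, Branch, OfficerID}, {BranchCity, CustomerID}, {CustomerID, OfficerID}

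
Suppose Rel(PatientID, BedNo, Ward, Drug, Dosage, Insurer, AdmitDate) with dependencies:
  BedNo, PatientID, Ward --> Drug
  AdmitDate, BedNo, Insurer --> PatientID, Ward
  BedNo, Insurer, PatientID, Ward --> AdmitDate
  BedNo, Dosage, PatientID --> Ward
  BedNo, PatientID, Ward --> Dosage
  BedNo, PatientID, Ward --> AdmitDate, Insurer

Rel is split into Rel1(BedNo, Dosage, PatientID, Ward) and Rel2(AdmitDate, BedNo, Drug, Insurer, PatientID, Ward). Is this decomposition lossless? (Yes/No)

The shared attributes are {BedNo, PatientID, Ward} and {BedNo, PatientID, Ward}⁺ = {AdmitDate, BedNo, Dosage, Drug, Insurer, PatientID, Ward}.
Rel1 is contained in that closure, so Rel1 ∩ Rel2 --> Rel1 holds and the join is lossless.

Yes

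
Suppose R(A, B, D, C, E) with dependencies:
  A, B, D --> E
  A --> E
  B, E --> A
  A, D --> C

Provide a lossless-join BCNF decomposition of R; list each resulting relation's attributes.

{A, B, D}; {A, C, D}; {A, E}

Candidate keys of the original relation: {A, B, D}, {B, D, E}.
Within {A, B, C, D, E}: {A}⁺ ∩ {A, B, C, D, E} = {A, E}, not the whole set, so A --> E violates BCNF; decompose into {A, E} and {A, B, C, D}.
{A, E} is in BCNF.
Within {A, B, C, D}: {A, D}⁺ ∩ {A, B, C, D} = {A, C, D}, not the whole set, so A, D --> C violates BCNF; decompose into {A, C, D} and {A, B, D}.
{A, C, D} is in BCNF.
{A, B, D} is in BCNF.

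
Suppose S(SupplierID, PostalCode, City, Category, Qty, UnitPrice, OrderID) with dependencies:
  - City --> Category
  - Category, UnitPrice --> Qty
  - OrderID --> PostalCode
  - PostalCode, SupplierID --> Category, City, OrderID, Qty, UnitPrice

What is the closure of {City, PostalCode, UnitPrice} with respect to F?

Start with {City, PostalCode, UnitPrice}.
City --> Category applies; add {Category} → now {Category, City, PostalCode, UnitPrice}.
Category, UnitPrice --> Qty applies; add {Qty} → now {Category, City, PostalCode, Qty, UnitPrice}.
No further FD applies.

{Category, City, PostalCode, Qty, UnitPrice}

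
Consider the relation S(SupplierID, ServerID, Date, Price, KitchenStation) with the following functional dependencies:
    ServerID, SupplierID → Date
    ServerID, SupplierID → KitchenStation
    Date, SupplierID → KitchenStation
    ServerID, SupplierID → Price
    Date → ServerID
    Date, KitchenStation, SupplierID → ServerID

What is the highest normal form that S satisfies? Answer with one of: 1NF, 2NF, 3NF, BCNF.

3NF

Candidate keys: {Date, SupplierID}, {ServerID, SupplierID}. Prime attributes: {Date, ServerID, SupplierID}.
Date → ServerID: {Date}⁺ = {Date, ServerID}, which is not all of the attributes, so the left side is not a superkey — BCNF is violated.
Its right-hand attributes {ServerID} are all prime, as are those of every other non-superkey FD — the relation is in 3NF.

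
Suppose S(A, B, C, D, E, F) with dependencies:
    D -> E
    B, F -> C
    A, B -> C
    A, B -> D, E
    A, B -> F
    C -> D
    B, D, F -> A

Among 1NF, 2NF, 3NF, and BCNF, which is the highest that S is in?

Candidate keys: {A, B}, {B, F}. Prime attributes: {A, B, F}.
D -> E: {D}⁺ = {D, E}, which is not all of the attributes, so the left side is not a superkey — BCNF is violated.
D -> E has non-prime {E} on the right and a non-superkey on the left, so 3NF fails.
No non-prime attribute depends on a proper subset of any candidate key, so 2NF holds.

2NF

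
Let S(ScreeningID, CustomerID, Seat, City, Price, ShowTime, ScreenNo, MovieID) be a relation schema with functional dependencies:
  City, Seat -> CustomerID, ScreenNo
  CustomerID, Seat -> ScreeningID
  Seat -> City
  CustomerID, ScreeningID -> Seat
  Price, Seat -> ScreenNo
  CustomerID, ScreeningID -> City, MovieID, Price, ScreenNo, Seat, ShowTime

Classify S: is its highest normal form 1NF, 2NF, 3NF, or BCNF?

BCNF

Candidate keys: {CustomerID, ScreeningID}, {Seat}. Prime attributes: {CustomerID, ScreeningID, Seat}.
Every FD has a superkey on the left, so the relation is in BCNF.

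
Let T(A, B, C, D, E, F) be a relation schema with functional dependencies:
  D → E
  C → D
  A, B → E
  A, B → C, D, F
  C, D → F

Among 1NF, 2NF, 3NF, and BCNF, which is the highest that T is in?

2NF

Candidate key: {A, B}. Prime attributes: {A, B}.
For D → E we have {D}⁺ = {D, E}; {D} is not a superkey, so BCNF fails.
D → E determines the non-prime attribute {E} from a non-superkey — 3NF is violated.
No proper subset of a key has a non-prime attribute in its closure, so there is no partial dependency; 2NF holds.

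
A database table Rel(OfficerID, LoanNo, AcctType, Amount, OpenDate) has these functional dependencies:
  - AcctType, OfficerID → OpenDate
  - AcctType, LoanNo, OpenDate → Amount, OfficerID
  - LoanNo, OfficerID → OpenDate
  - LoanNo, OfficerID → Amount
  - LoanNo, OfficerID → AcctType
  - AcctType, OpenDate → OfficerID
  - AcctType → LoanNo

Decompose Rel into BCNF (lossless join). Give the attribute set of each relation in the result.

{AcctType, Amount, OfficerID, OpenDate}; {AcctType, LoanNo}

Candidate keys of the original relation: {AcctType, OfficerID}, {AcctType, OpenDate}, {LoanNo, OfficerID}.
Within {AcctType, Amount, LoanNo, OfficerID, OpenDate}: {AcctType}⁺ ∩ {AcctType, Amount, LoanNo, OfficerID, OpenDate} = {AcctType, LoanNo}, not the whole set, so AcctType → LoanNo violates BCNF; decompose into {AcctType, LoanNo} and {AcctType, Amount, OfficerID, OpenDate}.
{AcctType, LoanNo}: every determinant is a superkey — BCNF.
{AcctType, Amount, OfficerID, OpenDate}: every determinant is a superkey — BCNF.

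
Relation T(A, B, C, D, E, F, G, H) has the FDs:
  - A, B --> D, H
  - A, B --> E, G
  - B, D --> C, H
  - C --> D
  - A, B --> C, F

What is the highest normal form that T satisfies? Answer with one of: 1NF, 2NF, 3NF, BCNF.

2NF

Candidate key: {A, B}. Prime attributes: {A, B}.
B, D --> C, H breaks BCNF: {B, D}⁺ = {B, C, D, H}, so {B, D} is not a superkey.
B, D --> C, H determines the non-prime attributes {C, H} from a non-superkey — 3NF is violated.
No proper subset of a key has a non-prime attribute in its closure, so there is no partial dependency; 2NF holds.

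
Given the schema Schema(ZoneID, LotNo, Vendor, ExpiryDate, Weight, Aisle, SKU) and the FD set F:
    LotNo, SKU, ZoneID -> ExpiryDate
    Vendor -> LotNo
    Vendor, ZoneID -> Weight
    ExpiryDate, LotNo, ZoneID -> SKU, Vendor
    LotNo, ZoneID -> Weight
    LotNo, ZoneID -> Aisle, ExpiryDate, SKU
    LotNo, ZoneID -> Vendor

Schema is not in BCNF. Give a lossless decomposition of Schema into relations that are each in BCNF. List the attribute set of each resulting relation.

Candidate keys of the original relation: {LotNo, ZoneID}, {Vendor, ZoneID}.
Within {Aisle, ExpiryDate, LotNo, SKU, Vendor, Weight, ZoneID}: {Vendor}⁺ ∩ {Aisle, ExpiryDate, LotNo, SKU, Vendor, Weight, ZoneID} = {LotNo, Vendor}, not the whole set, so Vendor -> LotNo violates BCNF; decompose into {LotNo, Vendor} and {Aisle, ExpiryDate, SKU, Vendor, Weight, ZoneID}.
{LotNo, Vendor}: every determinant is a superkey — BCNF.
{Aisle, ExpiryDate, SKU, Vendor, Weight, ZoneID}: every determinant is a superkey — BCNF.

{Aisle, ExpiryDate, SKU, Vendor, Weight, ZoneID}; {LotNo, Vendor}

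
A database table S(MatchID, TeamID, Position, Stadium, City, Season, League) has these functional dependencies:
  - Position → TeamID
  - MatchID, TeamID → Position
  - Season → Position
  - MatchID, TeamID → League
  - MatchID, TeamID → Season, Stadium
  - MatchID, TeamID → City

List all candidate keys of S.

{MatchID, Position}, {MatchID, Season}, {MatchID, TeamID}

No FD produces {MatchID}, so it must be in every candidate key.
{MatchID, Position} is a candidate key since {MatchID, Position}⁺ = {City, League, MatchID, Position, Season, Stadium, TeamID} covers every attribute.
{MatchID, Season} is a candidate key since {MatchID, Season}⁺ = {City, League, MatchID, Position, Season, Stadium, TeamID} covers every attribute.
{MatchID, TeamID} is a candidate key since {MatchID, TeamID}⁺ = {City, League, MatchID, Position, Season, Stadium, TeamID} covers every attribute.
Any other superkey properly contains one of these, so there are no further candidate keys.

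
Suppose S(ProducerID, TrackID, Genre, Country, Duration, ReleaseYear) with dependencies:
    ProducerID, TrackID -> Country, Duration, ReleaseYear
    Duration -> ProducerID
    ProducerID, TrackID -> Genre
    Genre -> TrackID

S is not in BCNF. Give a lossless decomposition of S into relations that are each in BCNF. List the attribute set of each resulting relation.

Candidate keys of the original relation: {Duration, Genre}, {Duration, TrackID}, {Genre, ProducerID}, {ProducerID, TrackID}.
Within {Country, Duration, Genre, ProducerID, ReleaseYear, TrackID}: {Duration}⁺ ∩ {Country, Duration, Genre, ProducerID, ReleaseYear, TrackID} = {Duration, ProducerID}, not the whole set, so Duration -> ProducerID violates BCNF; decompose into {Duration, ProducerID} and {Country, Duration, Genre, ReleaseYear, TrackID}.
{Duration, ProducerID} is in BCNF.
Within {Country, Duration, Genre, ReleaseYear, TrackID}: {Genre}⁺ ∩ {Country, Duration, Genre, ReleaseYear, TrackID} = {Genre, TrackID}, not the whole set, so Genre -> TrackID violates BCNF; decompose into {Genre, TrackID} and {Country, Duration, Genre, ReleaseYear}.
{Genre, TrackID} is in BCNF.
{Country, Duration, Genre, ReleaseYear} is in BCNF.

{Country, Duration, Genre, ReleaseYear}; {Duration, ProducerID}; {Genre, TrackID}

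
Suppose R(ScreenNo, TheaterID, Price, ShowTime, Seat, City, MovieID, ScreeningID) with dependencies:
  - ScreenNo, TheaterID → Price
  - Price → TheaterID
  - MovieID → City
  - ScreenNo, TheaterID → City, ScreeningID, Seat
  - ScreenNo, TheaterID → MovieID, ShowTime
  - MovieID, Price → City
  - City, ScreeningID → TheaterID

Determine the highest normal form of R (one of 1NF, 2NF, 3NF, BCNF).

Candidate keys: {City, ScreenNo, ScreeningID}, {MovieID, ScreenNo, ScreeningID}, {Price, ScreenNo}, {ScreenNo, TheaterID}. Prime attributes: {City, MovieID, Price, ScreenNo, ScreeningID, TheaterID}.
Price → TheaterID: {Price}⁺ = {Price, TheaterID}, which is not all of the attributes, so the left side is not a superkey — BCNF is violated.
Its right-hand attributes {TheaterID} are all prime, as are those of every other non-superkey FD — the relation is in 3NF.

3NF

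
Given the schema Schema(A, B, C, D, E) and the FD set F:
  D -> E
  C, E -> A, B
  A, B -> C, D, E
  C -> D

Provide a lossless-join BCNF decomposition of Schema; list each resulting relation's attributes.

Candidate keys of the original relation: {A, B}, {C}.
{A, B, C, D, E}: {D} determines {D, E} here but is not a superkey — split on D -> E, giving {D, E} and {A, B, C, D}.
{D, E}: every determinant is a superkey — BCNF.
{A, B, C, D}: every determinant is a superkey — BCNF.

{A, B, C, D}; {D, E}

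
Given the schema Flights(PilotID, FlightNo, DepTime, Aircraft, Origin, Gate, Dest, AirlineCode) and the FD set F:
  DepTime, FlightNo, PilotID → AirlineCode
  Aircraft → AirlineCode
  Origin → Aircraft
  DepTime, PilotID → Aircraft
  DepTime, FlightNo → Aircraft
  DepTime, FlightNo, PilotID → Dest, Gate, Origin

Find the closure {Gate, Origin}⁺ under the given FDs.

{Aircraft, AirlineCode, Gate, Origin}

Start with {Gate, Origin}.
Origin → Aircraft applies; add {Aircraft} → now {Aircraft, Gate, Origin}.
Aircraft → AirlineCode applies; add {AirlineCode} → now {Aircraft, AirlineCode, Gate, Origin}.
No further FD applies.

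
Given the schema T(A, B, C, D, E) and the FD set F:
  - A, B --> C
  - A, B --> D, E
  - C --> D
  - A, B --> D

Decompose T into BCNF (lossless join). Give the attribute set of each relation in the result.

{A, B, C, E}; {C, D}

Candidate key of the original relation: {A, B}.
Within {A, B, C, D, E}: {C}⁺ ∩ {A, B, C, D, E} = {C, D}, not the whole set, so C --> D violates BCNF; decompose into {C, D} and {A, B, C, E}.
{C, D} has no BCNF violation.
{A, B, C, E} has no BCNF violation.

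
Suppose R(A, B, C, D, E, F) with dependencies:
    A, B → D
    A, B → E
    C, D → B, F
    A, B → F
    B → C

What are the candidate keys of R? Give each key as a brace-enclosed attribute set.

Attributes never on any right-hand side: {A} — every candidate key must contain it.
{A, B}⁺ = {A, B, C, D, E, F}, which is every attribute, so {A, B} is a candidate key.
{A, C, D}⁺ = {A, B, C, D, E, F}, which is every attribute, so {A, C, D} is a candidate key.
No proper subset of any of these is a key, and no other minimal superkey exists.

{A, B}, {A, C, D}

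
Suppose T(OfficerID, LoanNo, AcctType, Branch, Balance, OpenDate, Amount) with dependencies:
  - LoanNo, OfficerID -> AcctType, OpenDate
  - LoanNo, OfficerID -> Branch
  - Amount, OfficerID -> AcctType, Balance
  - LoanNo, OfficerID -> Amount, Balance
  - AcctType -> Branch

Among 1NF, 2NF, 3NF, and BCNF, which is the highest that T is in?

Candidate key: {LoanNo, OfficerID}. Prime attributes: {LoanNo, OfficerID}.
Amount, OfficerID -> AcctType, Balance: {Amount, OfficerID}⁺ = {AcctType, Amount, Balance, Branch, OfficerID}, which is not all of the attributes, so the left side is not a superkey — BCNF is violated.
Because {AcctType, Balance} are non-prime and the left side of Amount, OfficerID -> AcctType, Balance is not a superkey, the relation is not in 3NF.
No non-prime attribute depends on a proper subset of any candidate key, so 2NF holds.

2NF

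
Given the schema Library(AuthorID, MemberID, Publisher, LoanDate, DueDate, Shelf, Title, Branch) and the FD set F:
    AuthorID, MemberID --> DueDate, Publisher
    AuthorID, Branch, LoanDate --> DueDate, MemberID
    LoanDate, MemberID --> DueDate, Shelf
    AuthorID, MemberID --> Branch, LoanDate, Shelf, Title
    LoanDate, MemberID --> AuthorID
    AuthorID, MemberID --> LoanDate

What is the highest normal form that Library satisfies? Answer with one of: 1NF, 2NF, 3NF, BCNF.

Candidate keys: {AuthorID, Branch, LoanDate}, {AuthorID, MemberID}, {LoanDate, MemberID}. Prime attributes: {AuthorID, Branch, LoanDate, MemberID}.
Each dependency's left side is a superkey — BCNF holds.

BCNF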